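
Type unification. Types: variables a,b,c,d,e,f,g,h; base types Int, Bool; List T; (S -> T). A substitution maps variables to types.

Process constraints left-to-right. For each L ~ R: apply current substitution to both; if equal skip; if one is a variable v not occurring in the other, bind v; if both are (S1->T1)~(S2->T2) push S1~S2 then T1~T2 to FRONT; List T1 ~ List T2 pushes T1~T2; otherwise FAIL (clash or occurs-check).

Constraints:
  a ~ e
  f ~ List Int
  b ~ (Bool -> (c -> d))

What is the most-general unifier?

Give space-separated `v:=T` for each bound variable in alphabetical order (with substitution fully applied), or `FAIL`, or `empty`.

step 1: unify a ~ e  [subst: {-} | 2 pending]
  bind a := e
step 2: unify f ~ List Int  [subst: {a:=e} | 1 pending]
  bind f := List Int
step 3: unify b ~ (Bool -> (c -> d))  [subst: {a:=e, f:=List Int} | 0 pending]
  bind b := (Bool -> (c -> d))

Answer: a:=e b:=(Bool -> (c -> d)) f:=List Int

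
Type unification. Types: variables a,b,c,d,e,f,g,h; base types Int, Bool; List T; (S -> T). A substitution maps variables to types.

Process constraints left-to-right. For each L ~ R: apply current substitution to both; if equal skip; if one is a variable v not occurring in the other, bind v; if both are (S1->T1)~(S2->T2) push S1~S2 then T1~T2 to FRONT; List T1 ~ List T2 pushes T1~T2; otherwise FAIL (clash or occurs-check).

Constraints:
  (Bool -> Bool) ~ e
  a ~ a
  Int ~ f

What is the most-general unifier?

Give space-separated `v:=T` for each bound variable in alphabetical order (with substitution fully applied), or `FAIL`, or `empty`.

step 1: unify (Bool -> Bool) ~ e  [subst: {-} | 2 pending]
  bind e := (Bool -> Bool)
step 2: unify a ~ a  [subst: {e:=(Bool -> Bool)} | 1 pending]
  -> identical, skip
step 3: unify Int ~ f  [subst: {e:=(Bool -> Bool)} | 0 pending]
  bind f := Int

Answer: e:=(Bool -> Bool) f:=Int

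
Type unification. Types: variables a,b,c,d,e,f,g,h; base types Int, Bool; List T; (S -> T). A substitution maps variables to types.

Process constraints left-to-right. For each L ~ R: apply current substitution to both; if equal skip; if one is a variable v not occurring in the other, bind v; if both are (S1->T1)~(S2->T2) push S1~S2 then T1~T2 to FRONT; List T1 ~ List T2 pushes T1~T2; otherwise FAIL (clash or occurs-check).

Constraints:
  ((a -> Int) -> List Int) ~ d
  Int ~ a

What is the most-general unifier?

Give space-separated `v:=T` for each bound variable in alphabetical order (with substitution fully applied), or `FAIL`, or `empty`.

Answer: a:=Int d:=((Int -> Int) -> List Int)

Derivation:
step 1: unify ((a -> Int) -> List Int) ~ d  [subst: {-} | 1 pending]
  bind d := ((a -> Int) -> List Int)
step 2: unify Int ~ a  [subst: {d:=((a -> Int) -> List Int)} | 0 pending]
  bind a := Int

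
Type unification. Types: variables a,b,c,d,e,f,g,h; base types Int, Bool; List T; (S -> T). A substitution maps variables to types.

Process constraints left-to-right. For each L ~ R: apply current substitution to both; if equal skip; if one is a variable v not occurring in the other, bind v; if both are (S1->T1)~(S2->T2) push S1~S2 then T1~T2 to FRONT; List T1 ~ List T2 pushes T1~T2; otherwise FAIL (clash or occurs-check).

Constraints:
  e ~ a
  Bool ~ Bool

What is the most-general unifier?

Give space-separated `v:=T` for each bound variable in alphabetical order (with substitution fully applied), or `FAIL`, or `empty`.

step 1: unify e ~ a  [subst: {-} | 1 pending]
  bind e := a
step 2: unify Bool ~ Bool  [subst: {e:=a} | 0 pending]
  -> identical, skip

Answer: e:=a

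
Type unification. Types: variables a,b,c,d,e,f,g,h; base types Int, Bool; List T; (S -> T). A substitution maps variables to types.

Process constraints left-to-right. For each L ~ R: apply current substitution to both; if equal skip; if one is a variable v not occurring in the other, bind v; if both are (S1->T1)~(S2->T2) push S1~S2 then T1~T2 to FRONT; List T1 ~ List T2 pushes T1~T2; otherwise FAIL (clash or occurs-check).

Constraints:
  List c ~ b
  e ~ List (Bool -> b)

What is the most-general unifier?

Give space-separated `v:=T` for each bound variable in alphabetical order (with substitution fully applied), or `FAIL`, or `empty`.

step 1: unify List c ~ b  [subst: {-} | 1 pending]
  bind b := List c
step 2: unify e ~ List (Bool -> List c)  [subst: {b:=List c} | 0 pending]
  bind e := List (Bool -> List c)

Answer: b:=List c e:=List (Bool -> List c)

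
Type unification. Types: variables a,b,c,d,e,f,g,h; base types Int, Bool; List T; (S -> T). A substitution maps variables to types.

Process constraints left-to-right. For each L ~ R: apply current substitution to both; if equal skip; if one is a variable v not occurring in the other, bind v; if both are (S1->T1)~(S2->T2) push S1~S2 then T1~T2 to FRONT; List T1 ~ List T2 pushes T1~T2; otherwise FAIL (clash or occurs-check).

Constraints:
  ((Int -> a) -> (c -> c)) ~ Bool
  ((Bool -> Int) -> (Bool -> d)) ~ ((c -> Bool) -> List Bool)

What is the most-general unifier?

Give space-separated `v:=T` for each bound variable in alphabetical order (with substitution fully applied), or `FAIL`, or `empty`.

step 1: unify ((Int -> a) -> (c -> c)) ~ Bool  [subst: {-} | 1 pending]
  clash: ((Int -> a) -> (c -> c)) vs Bool

Answer: FAIL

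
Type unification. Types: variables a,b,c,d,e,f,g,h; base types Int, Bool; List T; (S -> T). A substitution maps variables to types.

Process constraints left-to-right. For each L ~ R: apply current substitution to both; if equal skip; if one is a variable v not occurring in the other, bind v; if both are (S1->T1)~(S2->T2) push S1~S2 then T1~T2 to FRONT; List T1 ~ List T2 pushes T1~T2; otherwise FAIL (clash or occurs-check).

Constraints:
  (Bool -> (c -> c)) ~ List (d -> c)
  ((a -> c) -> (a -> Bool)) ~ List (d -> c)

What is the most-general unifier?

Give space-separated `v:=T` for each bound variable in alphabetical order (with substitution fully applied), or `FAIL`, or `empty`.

step 1: unify (Bool -> (c -> c)) ~ List (d -> c)  [subst: {-} | 1 pending]
  clash: (Bool -> (c -> c)) vs List (d -> c)

Answer: FAIL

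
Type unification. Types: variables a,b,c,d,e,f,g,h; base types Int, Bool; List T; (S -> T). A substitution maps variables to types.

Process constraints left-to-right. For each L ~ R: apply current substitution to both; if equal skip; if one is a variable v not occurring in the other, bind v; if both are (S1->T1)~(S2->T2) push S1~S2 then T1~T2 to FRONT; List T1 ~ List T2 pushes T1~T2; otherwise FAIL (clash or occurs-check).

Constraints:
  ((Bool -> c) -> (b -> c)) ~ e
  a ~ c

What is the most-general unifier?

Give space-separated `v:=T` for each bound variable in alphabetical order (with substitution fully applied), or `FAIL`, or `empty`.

step 1: unify ((Bool -> c) -> (b -> c)) ~ e  [subst: {-} | 1 pending]
  bind e := ((Bool -> c) -> (b -> c))
step 2: unify a ~ c  [subst: {e:=((Bool -> c) -> (b -> c))} | 0 pending]
  bind a := c

Answer: a:=c e:=((Bool -> c) -> (b -> c))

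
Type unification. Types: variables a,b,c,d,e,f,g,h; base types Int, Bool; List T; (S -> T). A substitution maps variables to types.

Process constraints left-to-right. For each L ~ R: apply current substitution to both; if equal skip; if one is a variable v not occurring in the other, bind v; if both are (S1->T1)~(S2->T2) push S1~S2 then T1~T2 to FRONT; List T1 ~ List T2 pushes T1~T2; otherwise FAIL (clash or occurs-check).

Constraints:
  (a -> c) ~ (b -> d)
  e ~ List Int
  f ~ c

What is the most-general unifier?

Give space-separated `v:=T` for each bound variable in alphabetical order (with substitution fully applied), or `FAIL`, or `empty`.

step 1: unify (a -> c) ~ (b -> d)  [subst: {-} | 2 pending]
  -> decompose arrow: push a~b, c~d
step 2: unify a ~ b  [subst: {-} | 3 pending]
  bind a := b
step 3: unify c ~ d  [subst: {a:=b} | 2 pending]
  bind c := d
step 4: unify e ~ List Int  [subst: {a:=b, c:=d} | 1 pending]
  bind e := List Int
step 5: unify f ~ d  [subst: {a:=b, c:=d, e:=List Int} | 0 pending]
  bind f := d

Answer: a:=b c:=d e:=List Int f:=d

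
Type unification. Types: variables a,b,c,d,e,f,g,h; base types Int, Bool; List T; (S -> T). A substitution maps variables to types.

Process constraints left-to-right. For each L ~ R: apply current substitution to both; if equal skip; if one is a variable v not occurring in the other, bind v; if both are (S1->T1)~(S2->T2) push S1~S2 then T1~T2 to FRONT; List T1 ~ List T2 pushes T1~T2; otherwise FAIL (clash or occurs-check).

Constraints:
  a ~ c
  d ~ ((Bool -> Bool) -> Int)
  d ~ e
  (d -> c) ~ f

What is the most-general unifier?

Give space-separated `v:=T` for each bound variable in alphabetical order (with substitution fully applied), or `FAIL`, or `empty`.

step 1: unify a ~ c  [subst: {-} | 3 pending]
  bind a := c
step 2: unify d ~ ((Bool -> Bool) -> Int)  [subst: {a:=c} | 2 pending]
  bind d := ((Bool -> Bool) -> Int)
step 3: unify ((Bool -> Bool) -> Int) ~ e  [subst: {a:=c, d:=((Bool -> Bool) -> Int)} | 1 pending]
  bind e := ((Bool -> Bool) -> Int)
step 4: unify (((Bool -> Bool) -> Int) -> c) ~ f  [subst: {a:=c, d:=((Bool -> Bool) -> Int), e:=((Bool -> Bool) -> Int)} | 0 pending]
  bind f := (((Bool -> Bool) -> Int) -> c)

Answer: a:=c d:=((Bool -> Bool) -> Int) e:=((Bool -> Bool) -> Int) f:=(((Bool -> Bool) -> Int) -> c)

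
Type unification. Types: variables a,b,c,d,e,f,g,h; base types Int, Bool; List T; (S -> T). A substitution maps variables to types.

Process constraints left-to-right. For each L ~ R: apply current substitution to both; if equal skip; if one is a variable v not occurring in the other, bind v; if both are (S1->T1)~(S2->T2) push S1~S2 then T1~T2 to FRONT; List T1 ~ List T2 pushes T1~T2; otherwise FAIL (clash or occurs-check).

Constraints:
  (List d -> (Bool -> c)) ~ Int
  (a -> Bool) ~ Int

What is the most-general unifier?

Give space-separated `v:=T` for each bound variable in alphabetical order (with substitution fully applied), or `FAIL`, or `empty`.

Answer: FAIL

Derivation:
step 1: unify (List d -> (Bool -> c)) ~ Int  [subst: {-} | 1 pending]
  clash: (List d -> (Bool -> c)) vs Int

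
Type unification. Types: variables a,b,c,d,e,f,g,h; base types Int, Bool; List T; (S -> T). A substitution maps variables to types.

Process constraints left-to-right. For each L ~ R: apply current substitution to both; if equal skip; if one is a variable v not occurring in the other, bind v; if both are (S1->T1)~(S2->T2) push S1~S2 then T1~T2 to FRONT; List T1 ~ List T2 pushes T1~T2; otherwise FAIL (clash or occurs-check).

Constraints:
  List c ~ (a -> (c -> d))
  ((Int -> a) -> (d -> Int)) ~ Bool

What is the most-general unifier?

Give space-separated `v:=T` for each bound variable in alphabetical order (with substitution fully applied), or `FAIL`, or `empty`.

Answer: FAIL

Derivation:
step 1: unify List c ~ (a -> (c -> d))  [subst: {-} | 1 pending]
  clash: List c vs (a -> (c -> d))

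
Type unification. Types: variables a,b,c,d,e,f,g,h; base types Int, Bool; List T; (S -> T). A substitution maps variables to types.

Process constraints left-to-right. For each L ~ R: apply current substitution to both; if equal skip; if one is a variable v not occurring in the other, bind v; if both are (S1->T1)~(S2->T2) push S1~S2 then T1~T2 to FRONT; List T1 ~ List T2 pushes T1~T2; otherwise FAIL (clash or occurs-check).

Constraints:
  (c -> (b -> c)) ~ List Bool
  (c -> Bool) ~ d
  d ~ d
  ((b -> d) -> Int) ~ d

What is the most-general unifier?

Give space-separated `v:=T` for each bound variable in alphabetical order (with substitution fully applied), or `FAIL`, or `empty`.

step 1: unify (c -> (b -> c)) ~ List Bool  [subst: {-} | 3 pending]
  clash: (c -> (b -> c)) vs List Bool

Answer: FAIL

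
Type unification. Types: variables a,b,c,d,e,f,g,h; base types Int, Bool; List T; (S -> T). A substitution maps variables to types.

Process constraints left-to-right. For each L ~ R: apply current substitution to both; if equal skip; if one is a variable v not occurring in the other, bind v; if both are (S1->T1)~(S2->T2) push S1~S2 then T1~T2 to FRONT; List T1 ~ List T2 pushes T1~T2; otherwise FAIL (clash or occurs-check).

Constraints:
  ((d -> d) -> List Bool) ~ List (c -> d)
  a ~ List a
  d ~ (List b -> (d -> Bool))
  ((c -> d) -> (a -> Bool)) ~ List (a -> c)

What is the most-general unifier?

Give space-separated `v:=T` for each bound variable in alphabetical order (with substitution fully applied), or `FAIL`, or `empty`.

Answer: FAIL

Derivation:
step 1: unify ((d -> d) -> List Bool) ~ List (c -> d)  [subst: {-} | 3 pending]
  clash: ((d -> d) -> List Bool) vs List (c -> d)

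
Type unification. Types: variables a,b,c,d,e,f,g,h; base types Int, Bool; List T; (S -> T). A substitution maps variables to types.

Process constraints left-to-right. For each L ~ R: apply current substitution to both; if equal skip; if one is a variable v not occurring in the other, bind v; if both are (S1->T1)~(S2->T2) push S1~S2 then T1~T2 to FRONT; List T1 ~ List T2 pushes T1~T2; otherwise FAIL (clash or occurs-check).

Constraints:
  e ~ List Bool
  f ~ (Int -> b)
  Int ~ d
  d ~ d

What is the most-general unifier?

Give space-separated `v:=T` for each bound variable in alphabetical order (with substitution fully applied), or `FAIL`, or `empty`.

step 1: unify e ~ List Bool  [subst: {-} | 3 pending]
  bind e := List Bool
step 2: unify f ~ (Int -> b)  [subst: {e:=List Bool} | 2 pending]
  bind f := (Int -> b)
step 3: unify Int ~ d  [subst: {e:=List Bool, f:=(Int -> b)} | 1 pending]
  bind d := Int
step 4: unify Int ~ Int  [subst: {e:=List Bool, f:=(Int -> b), d:=Int} | 0 pending]
  -> identical, skip

Answer: d:=Int e:=List Bool f:=(Int -> b)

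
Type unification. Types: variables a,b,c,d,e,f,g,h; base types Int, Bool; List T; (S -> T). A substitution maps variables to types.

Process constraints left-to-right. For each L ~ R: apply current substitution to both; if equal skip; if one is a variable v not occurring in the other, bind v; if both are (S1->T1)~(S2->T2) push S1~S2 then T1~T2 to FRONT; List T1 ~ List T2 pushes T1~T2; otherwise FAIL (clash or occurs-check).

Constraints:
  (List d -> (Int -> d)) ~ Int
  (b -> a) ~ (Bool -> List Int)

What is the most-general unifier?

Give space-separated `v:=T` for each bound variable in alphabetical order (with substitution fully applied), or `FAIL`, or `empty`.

step 1: unify (List d -> (Int -> d)) ~ Int  [subst: {-} | 1 pending]
  clash: (List d -> (Int -> d)) vs Int

Answer: FAIL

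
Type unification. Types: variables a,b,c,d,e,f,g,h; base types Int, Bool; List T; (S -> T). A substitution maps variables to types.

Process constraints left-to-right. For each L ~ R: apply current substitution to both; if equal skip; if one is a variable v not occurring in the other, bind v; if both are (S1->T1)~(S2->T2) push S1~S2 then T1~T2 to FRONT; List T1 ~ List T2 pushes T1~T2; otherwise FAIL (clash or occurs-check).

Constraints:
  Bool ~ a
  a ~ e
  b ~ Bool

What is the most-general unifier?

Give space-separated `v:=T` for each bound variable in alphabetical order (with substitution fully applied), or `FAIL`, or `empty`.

step 1: unify Bool ~ a  [subst: {-} | 2 pending]
  bind a := Bool
step 2: unify Bool ~ e  [subst: {a:=Bool} | 1 pending]
  bind e := Bool
step 3: unify b ~ Bool  [subst: {a:=Bool, e:=Bool} | 0 pending]
  bind b := Bool

Answer: a:=Bool b:=Bool e:=Bool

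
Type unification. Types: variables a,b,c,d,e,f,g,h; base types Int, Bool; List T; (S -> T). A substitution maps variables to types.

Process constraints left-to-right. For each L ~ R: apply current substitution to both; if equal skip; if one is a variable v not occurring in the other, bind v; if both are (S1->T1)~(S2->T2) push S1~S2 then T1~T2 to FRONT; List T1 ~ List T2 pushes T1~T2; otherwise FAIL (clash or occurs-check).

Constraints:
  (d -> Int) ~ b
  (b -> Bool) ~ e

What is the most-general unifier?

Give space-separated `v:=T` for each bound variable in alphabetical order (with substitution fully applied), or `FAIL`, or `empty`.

Answer: b:=(d -> Int) e:=((d -> Int) -> Bool)

Derivation:
step 1: unify (d -> Int) ~ b  [subst: {-} | 1 pending]
  bind b := (d -> Int)
step 2: unify ((d -> Int) -> Bool) ~ e  [subst: {b:=(d -> Int)} | 0 pending]
  bind e := ((d -> Int) -> Bool)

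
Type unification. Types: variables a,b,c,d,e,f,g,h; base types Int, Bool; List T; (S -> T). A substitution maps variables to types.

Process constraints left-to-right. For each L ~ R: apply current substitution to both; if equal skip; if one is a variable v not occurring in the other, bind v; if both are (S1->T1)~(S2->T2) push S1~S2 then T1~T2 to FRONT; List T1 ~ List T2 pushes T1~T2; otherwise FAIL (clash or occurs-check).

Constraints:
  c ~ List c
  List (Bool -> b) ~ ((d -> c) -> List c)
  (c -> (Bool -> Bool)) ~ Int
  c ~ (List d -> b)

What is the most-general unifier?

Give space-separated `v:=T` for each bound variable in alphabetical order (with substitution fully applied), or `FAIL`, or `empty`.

Answer: FAIL

Derivation:
step 1: unify c ~ List c  [subst: {-} | 3 pending]
  occurs-check fail: c in List c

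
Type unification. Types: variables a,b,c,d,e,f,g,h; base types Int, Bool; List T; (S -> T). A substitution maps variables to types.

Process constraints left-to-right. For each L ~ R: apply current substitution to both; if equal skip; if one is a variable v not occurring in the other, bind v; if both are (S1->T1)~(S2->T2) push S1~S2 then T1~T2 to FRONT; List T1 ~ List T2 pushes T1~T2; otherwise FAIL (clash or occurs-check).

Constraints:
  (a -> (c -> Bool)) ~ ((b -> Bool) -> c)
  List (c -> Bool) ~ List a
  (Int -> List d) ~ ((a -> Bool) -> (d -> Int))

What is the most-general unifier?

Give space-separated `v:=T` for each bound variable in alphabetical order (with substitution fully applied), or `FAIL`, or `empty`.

step 1: unify (a -> (c -> Bool)) ~ ((b -> Bool) -> c)  [subst: {-} | 2 pending]
  -> decompose arrow: push a~(b -> Bool), (c -> Bool)~c
step 2: unify a ~ (b -> Bool)  [subst: {-} | 3 pending]
  bind a := (b -> Bool)
step 3: unify (c -> Bool) ~ c  [subst: {a:=(b -> Bool)} | 2 pending]
  occurs-check fail

Answer: FAIL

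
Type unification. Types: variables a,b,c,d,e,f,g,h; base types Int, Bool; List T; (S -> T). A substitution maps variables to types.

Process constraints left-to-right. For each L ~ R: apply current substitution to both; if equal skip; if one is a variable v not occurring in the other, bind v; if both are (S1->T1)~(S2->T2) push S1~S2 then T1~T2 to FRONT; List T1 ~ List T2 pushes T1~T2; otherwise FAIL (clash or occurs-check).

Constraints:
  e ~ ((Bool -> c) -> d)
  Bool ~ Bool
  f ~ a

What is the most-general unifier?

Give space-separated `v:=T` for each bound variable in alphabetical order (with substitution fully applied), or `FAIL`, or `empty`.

Answer: e:=((Bool -> c) -> d) f:=a

Derivation:
step 1: unify e ~ ((Bool -> c) -> d)  [subst: {-} | 2 pending]
  bind e := ((Bool -> c) -> d)
step 2: unify Bool ~ Bool  [subst: {e:=((Bool -> c) -> d)} | 1 pending]
  -> identical, skip
step 3: unify f ~ a  [subst: {e:=((Bool -> c) -> d)} | 0 pending]
  bind f := a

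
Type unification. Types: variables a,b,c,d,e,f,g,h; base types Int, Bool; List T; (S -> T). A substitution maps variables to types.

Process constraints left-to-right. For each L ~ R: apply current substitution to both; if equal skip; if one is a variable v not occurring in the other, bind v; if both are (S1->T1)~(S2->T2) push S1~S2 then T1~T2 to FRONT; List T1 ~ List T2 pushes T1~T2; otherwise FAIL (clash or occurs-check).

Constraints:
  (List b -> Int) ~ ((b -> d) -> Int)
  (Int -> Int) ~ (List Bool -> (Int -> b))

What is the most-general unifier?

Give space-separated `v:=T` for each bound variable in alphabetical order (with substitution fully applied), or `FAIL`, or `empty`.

step 1: unify (List b -> Int) ~ ((b -> d) -> Int)  [subst: {-} | 1 pending]
  -> decompose arrow: push List b~(b -> d), Int~Int
step 2: unify List b ~ (b -> d)  [subst: {-} | 2 pending]
  clash: List b vs (b -> d)

Answer: FAIL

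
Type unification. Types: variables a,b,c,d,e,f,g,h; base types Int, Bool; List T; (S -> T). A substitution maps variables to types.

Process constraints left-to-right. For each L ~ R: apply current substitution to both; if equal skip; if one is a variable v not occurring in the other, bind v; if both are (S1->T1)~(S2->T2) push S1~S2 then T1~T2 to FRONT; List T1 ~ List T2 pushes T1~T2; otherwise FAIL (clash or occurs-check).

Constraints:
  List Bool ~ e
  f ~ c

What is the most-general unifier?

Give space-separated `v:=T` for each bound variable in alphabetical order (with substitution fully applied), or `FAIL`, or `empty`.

Answer: e:=List Bool f:=c

Derivation:
step 1: unify List Bool ~ e  [subst: {-} | 1 pending]
  bind e := List Bool
step 2: unify f ~ c  [subst: {e:=List Bool} | 0 pending]
  bind f := c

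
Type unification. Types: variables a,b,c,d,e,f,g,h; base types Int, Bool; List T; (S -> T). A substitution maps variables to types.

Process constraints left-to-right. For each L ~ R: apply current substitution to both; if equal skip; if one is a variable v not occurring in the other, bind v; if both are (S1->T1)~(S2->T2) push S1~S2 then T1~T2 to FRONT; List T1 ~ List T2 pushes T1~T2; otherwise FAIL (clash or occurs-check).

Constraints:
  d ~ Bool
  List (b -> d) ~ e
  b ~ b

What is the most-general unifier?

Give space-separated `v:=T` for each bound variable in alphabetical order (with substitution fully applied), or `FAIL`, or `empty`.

Answer: d:=Bool e:=List (b -> Bool)

Derivation:
step 1: unify d ~ Bool  [subst: {-} | 2 pending]
  bind d := Bool
step 2: unify List (b -> Bool) ~ e  [subst: {d:=Bool} | 1 pending]
  bind e := List (b -> Bool)
step 3: unify b ~ b  [subst: {d:=Bool, e:=List (b -> Bool)} | 0 pending]
  -> identical, skip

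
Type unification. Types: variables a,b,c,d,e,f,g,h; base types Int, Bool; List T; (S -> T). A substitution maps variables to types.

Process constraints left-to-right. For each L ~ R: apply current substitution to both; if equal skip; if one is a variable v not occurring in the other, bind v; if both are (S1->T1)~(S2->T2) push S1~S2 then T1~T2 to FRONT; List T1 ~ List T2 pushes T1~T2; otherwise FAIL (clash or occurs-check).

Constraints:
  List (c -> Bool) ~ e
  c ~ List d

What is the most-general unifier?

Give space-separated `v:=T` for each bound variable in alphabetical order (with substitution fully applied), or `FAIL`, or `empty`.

Answer: c:=List d e:=List (List d -> Bool)

Derivation:
step 1: unify List (c -> Bool) ~ e  [subst: {-} | 1 pending]
  bind e := List (c -> Bool)
step 2: unify c ~ List d  [subst: {e:=List (c -> Bool)} | 0 pending]
  bind c := List d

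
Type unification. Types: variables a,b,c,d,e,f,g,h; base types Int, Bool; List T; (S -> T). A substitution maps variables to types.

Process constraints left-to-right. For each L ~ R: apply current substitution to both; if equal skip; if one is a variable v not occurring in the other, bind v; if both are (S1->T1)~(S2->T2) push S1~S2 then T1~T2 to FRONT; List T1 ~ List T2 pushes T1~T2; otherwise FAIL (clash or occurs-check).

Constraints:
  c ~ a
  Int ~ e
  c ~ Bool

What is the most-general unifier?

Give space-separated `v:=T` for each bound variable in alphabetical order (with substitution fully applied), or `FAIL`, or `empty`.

Answer: a:=Bool c:=Bool e:=Int

Derivation:
step 1: unify c ~ a  [subst: {-} | 2 pending]
  bind c := a
step 2: unify Int ~ e  [subst: {c:=a} | 1 pending]
  bind e := Int
step 3: unify a ~ Bool  [subst: {c:=a, e:=Int} | 0 pending]
  bind a := Bool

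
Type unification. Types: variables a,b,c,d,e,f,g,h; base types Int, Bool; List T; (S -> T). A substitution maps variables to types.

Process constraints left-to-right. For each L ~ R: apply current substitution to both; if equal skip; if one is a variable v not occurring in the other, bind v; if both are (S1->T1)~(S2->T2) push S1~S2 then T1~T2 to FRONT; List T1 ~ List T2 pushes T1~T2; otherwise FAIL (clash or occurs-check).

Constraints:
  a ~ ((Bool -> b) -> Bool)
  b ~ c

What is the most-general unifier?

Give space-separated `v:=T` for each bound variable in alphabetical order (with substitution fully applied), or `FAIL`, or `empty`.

Answer: a:=((Bool -> c) -> Bool) b:=c

Derivation:
step 1: unify a ~ ((Bool -> b) -> Bool)  [subst: {-} | 1 pending]
  bind a := ((Bool -> b) -> Bool)
step 2: unify b ~ c  [subst: {a:=((Bool -> b) -> Bool)} | 0 pending]
  bind b := c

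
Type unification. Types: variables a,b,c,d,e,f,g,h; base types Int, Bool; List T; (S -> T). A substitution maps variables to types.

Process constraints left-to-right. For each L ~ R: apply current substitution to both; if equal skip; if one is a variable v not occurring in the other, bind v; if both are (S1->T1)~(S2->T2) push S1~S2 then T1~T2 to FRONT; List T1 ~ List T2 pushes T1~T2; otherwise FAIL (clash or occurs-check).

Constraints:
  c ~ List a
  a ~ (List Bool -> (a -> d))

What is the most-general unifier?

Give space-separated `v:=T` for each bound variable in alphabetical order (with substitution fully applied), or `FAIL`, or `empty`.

Answer: FAIL

Derivation:
step 1: unify c ~ List a  [subst: {-} | 1 pending]
  bind c := List a
step 2: unify a ~ (List Bool -> (a -> d))  [subst: {c:=List a} | 0 pending]
  occurs-check fail: a in (List Bool -> (a -> d))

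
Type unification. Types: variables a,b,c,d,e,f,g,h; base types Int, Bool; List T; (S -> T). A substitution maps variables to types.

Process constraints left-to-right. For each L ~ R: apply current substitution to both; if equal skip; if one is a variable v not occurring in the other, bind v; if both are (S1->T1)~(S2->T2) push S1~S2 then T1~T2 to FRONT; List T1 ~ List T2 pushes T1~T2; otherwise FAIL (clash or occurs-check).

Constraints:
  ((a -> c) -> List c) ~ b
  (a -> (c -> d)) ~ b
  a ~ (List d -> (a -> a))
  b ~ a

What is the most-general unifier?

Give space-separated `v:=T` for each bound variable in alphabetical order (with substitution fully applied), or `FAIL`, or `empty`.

Answer: FAIL

Derivation:
step 1: unify ((a -> c) -> List c) ~ b  [subst: {-} | 3 pending]
  bind b := ((a -> c) -> List c)
step 2: unify (a -> (c -> d)) ~ ((a -> c) -> List c)  [subst: {b:=((a -> c) -> List c)} | 2 pending]
  -> decompose arrow: push a~(a -> c), (c -> d)~List c
step 3: unify a ~ (a -> c)  [subst: {b:=((a -> c) -> List c)} | 3 pending]
  occurs-check fail: a in (a -> c)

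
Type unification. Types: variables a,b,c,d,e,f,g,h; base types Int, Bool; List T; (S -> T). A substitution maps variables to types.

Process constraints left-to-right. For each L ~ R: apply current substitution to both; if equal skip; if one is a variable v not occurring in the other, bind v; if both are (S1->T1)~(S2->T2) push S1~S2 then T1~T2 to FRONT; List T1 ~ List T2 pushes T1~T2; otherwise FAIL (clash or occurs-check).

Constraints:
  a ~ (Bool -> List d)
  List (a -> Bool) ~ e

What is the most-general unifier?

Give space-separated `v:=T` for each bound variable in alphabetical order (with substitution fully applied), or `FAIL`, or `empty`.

step 1: unify a ~ (Bool -> List d)  [subst: {-} | 1 pending]
  bind a := (Bool -> List d)
step 2: unify List ((Bool -> List d) -> Bool) ~ e  [subst: {a:=(Bool -> List d)} | 0 pending]
  bind e := List ((Bool -> List d) -> Bool)

Answer: a:=(Bool -> List d) e:=List ((Bool -> List d) -> Bool)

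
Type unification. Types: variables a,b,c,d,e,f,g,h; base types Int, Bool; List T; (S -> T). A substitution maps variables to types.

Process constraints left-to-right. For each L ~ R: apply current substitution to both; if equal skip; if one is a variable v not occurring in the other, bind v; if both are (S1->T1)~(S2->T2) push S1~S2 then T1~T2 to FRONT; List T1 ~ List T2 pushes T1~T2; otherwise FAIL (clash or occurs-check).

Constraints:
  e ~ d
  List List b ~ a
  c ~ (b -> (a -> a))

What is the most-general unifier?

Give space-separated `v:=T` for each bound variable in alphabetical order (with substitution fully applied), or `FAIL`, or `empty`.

Answer: a:=List List b c:=(b -> (List List b -> List List b)) e:=d

Derivation:
step 1: unify e ~ d  [subst: {-} | 2 pending]
  bind e := d
step 2: unify List List b ~ a  [subst: {e:=d} | 1 pending]
  bind a := List List b
step 3: unify c ~ (b -> (List List b -> List List b))  [subst: {e:=d, a:=List List b} | 0 pending]
  bind c := (b -> (List List b -> List List b))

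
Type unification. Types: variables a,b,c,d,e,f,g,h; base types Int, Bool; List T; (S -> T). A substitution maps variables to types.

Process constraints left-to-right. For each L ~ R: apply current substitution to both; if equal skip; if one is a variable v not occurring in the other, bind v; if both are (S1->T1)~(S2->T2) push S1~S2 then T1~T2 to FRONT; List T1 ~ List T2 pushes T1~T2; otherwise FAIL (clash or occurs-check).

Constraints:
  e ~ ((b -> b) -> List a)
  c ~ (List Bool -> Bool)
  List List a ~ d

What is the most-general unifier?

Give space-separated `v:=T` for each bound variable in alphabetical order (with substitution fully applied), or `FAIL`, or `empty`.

step 1: unify e ~ ((b -> b) -> List a)  [subst: {-} | 2 pending]
  bind e := ((b -> b) -> List a)
step 2: unify c ~ (List Bool -> Bool)  [subst: {e:=((b -> b) -> List a)} | 1 pending]
  bind c := (List Bool -> Bool)
step 3: unify List List a ~ d  [subst: {e:=((b -> b) -> List a), c:=(List Bool -> Bool)} | 0 pending]
  bind d := List List a

Answer: c:=(List Bool -> Bool) d:=List List a e:=((b -> b) -> List a)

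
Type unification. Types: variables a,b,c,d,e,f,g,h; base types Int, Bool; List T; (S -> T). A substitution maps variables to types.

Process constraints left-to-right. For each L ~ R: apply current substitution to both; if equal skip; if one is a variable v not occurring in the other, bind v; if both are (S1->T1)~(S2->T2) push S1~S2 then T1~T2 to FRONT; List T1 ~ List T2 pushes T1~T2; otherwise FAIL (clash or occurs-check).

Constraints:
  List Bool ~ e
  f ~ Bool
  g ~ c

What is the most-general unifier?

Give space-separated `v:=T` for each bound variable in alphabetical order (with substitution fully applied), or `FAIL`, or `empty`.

step 1: unify List Bool ~ e  [subst: {-} | 2 pending]
  bind e := List Bool
step 2: unify f ~ Bool  [subst: {e:=List Bool} | 1 pending]
  bind f := Bool
step 3: unify g ~ c  [subst: {e:=List Bool, f:=Bool} | 0 pending]
  bind g := c

Answer: e:=List Bool f:=Bool g:=c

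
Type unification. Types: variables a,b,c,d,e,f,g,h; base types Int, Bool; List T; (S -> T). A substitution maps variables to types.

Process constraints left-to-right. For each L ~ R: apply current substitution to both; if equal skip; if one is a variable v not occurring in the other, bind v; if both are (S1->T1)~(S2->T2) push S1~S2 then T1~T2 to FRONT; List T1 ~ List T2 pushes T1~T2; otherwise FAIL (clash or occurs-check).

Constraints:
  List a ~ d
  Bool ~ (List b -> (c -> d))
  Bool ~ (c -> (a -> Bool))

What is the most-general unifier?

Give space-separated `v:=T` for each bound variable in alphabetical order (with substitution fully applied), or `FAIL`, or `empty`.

step 1: unify List a ~ d  [subst: {-} | 2 pending]
  bind d := List a
step 2: unify Bool ~ (List b -> (c -> List a))  [subst: {d:=List a} | 1 pending]
  clash: Bool vs (List b -> (c -> List a))

Answer: FAIL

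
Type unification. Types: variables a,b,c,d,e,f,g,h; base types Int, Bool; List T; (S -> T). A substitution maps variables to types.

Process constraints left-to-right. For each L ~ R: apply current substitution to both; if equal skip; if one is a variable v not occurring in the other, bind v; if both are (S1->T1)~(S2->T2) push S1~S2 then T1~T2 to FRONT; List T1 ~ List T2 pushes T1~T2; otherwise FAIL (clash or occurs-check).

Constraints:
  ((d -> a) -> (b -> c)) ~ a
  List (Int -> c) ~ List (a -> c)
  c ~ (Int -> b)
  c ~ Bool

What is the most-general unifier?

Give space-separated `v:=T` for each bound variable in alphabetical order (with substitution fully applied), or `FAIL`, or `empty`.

Answer: FAIL

Derivation:
step 1: unify ((d -> a) -> (b -> c)) ~ a  [subst: {-} | 3 pending]
  occurs-check fail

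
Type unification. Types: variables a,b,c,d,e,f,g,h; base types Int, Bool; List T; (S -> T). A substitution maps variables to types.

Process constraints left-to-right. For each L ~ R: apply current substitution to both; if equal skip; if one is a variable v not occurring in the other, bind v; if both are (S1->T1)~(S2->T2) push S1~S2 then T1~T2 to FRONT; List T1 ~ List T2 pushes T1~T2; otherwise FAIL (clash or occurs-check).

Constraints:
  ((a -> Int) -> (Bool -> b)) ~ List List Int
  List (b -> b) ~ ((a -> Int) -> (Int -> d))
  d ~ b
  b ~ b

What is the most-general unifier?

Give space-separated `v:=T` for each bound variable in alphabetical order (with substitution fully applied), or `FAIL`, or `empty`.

step 1: unify ((a -> Int) -> (Bool -> b)) ~ List List Int  [subst: {-} | 3 pending]
  clash: ((a -> Int) -> (Bool -> b)) vs List List Int

Answer: FAIL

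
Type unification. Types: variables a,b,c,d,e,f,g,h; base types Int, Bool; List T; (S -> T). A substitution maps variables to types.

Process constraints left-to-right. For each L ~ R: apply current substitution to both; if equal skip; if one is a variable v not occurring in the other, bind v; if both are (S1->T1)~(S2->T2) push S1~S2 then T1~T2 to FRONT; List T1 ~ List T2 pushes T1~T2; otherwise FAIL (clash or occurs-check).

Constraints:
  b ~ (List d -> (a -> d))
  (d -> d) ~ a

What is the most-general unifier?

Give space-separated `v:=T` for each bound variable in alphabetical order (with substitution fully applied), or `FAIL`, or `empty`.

step 1: unify b ~ (List d -> (a -> d))  [subst: {-} | 1 pending]
  bind b := (List d -> (a -> d))
step 2: unify (d -> d) ~ a  [subst: {b:=(List d -> (a -> d))} | 0 pending]
  bind a := (d -> d)

Answer: a:=(d -> d) b:=(List d -> ((d -> d) -> d))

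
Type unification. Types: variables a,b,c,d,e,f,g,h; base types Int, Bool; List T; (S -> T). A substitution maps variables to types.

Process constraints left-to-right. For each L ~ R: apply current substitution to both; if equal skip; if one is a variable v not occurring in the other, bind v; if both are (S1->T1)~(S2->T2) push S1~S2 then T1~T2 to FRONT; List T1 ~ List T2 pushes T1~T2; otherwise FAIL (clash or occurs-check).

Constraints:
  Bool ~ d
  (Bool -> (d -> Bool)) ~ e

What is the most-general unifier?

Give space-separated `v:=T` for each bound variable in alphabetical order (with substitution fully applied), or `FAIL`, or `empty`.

step 1: unify Bool ~ d  [subst: {-} | 1 pending]
  bind d := Bool
step 2: unify (Bool -> (Bool -> Bool)) ~ e  [subst: {d:=Bool} | 0 pending]
  bind e := (Bool -> (Bool -> Bool))

Answer: d:=Bool e:=(Bool -> (Bool -> Bool))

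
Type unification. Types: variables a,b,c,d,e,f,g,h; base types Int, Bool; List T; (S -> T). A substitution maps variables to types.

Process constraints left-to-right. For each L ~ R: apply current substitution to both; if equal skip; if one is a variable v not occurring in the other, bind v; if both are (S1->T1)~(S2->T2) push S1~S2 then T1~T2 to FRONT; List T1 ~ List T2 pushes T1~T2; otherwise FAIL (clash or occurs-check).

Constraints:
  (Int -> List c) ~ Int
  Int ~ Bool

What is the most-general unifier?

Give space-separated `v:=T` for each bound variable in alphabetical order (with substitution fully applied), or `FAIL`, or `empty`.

Answer: FAIL

Derivation:
step 1: unify (Int -> List c) ~ Int  [subst: {-} | 1 pending]
  clash: (Int -> List c) vs Int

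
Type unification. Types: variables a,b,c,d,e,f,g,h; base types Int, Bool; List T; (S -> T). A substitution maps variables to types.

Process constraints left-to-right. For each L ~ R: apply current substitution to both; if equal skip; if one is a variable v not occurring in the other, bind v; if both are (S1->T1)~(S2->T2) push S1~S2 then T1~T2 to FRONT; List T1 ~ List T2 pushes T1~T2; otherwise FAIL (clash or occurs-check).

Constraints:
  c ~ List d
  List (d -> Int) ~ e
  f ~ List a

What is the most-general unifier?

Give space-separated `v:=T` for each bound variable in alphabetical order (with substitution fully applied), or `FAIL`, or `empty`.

Answer: c:=List d e:=List (d -> Int) f:=List a

Derivation:
step 1: unify c ~ List d  [subst: {-} | 2 pending]
  bind c := List d
step 2: unify List (d -> Int) ~ e  [subst: {c:=List d} | 1 pending]
  bind e := List (d -> Int)
step 3: unify f ~ List a  [subst: {c:=List d, e:=List (d -> Int)} | 0 pending]
  bind f := List a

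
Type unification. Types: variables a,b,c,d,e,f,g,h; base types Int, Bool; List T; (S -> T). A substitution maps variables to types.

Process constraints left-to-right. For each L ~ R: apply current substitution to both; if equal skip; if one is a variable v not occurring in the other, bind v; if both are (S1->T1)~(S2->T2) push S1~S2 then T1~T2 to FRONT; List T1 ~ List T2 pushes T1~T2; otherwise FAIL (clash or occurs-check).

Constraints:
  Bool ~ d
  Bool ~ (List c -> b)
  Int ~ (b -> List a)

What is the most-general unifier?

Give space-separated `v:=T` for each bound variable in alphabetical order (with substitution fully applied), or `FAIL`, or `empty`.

Answer: FAIL

Derivation:
step 1: unify Bool ~ d  [subst: {-} | 2 pending]
  bind d := Bool
step 2: unify Bool ~ (List c -> b)  [subst: {d:=Bool} | 1 pending]
  clash: Bool vs (List c -> b)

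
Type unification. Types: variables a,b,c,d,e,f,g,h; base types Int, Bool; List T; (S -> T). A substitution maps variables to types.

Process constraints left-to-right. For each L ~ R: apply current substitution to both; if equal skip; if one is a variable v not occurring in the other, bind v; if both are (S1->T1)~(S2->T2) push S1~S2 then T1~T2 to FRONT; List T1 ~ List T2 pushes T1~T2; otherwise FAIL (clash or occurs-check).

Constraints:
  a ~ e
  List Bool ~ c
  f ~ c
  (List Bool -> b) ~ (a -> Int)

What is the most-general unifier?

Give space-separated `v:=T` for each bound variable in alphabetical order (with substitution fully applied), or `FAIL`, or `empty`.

Answer: a:=List Bool b:=Int c:=List Bool e:=List Bool f:=List Bool

Derivation:
step 1: unify a ~ e  [subst: {-} | 3 pending]
  bind a := e
step 2: unify List Bool ~ c  [subst: {a:=e} | 2 pending]
  bind c := List Bool
step 3: unify f ~ List Bool  [subst: {a:=e, c:=List Bool} | 1 pending]
  bind f := List Bool
step 4: unify (List Bool -> b) ~ (e -> Int)  [subst: {a:=e, c:=List Bool, f:=List Bool} | 0 pending]
  -> decompose arrow: push List Bool~e, b~Int
step 5: unify List Bool ~ e  [subst: {a:=e, c:=List Bool, f:=List Bool} | 1 pending]
  bind e := List Bool
step 6: unify b ~ Int  [subst: {a:=e, c:=List Bool, f:=List Bool, e:=List Bool} | 0 pending]
  bind b := Int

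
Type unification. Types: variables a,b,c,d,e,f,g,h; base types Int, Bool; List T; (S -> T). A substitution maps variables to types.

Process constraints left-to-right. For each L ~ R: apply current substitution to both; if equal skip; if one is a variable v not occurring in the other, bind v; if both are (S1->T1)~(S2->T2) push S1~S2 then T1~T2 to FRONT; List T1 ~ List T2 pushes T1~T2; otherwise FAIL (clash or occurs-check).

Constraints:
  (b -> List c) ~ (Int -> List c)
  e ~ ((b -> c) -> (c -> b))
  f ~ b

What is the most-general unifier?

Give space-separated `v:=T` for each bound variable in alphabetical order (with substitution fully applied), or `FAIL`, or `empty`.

step 1: unify (b -> List c) ~ (Int -> List c)  [subst: {-} | 2 pending]
  -> decompose arrow: push b~Int, List c~List c
step 2: unify b ~ Int  [subst: {-} | 3 pending]
  bind b := Int
step 3: unify List c ~ List c  [subst: {b:=Int} | 2 pending]
  -> identical, skip
step 4: unify e ~ ((Int -> c) -> (c -> Int))  [subst: {b:=Int} | 1 pending]
  bind e := ((Int -> c) -> (c -> Int))
step 5: unify f ~ Int  [subst: {b:=Int, e:=((Int -> c) -> (c -> Int))} | 0 pending]
  bind f := Int

Answer: b:=Int e:=((Int -> c) -> (c -> Int)) f:=Int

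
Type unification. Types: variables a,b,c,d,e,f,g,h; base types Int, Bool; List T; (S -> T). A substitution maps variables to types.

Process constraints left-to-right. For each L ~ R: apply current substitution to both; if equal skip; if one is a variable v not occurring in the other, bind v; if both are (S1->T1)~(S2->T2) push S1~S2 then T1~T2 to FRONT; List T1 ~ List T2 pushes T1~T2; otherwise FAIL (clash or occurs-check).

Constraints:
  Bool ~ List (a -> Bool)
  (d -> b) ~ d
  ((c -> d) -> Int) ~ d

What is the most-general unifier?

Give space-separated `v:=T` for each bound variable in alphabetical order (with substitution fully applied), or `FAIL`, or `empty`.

step 1: unify Bool ~ List (a -> Bool)  [subst: {-} | 2 pending]
  clash: Bool vs List (a -> Bool)

Answer: FAIL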